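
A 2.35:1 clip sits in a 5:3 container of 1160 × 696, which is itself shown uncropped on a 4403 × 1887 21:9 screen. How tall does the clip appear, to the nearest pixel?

1338 px

Inside the 1160×696 canvas the clip is width-limited at 1160.00 × 493.62.
Second fit — the 5:3 canvas into 4403×1887 spans the height: 3145.00 × 1887.00 (×2.7112 from 1160×696).
So the clip's height is 493.62 × 2.7112 ≈ 1338.30.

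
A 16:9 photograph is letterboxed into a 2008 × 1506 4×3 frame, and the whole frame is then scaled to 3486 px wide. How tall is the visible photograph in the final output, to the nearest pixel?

Fitted into 2008×1506, the photograph spans the width; its height is 2008 × 9/16 ≈ 1129.50 px.
Scaling 2008 → 3486 is ×1.7361, so the height becomes 1129.50 × 1.7361 ≈ 1960.88 px.

1961 px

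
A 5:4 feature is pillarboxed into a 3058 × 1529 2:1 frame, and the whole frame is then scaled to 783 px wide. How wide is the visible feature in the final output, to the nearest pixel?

489 px

Fitted into 3058×1529, the feature spans the height; its width is 1529 × 5/4 ≈ 1911.25 px.
The frame scales by 783/3058 = 0.2560; 1911.25 × 0.2560 ≈ 489.38 px.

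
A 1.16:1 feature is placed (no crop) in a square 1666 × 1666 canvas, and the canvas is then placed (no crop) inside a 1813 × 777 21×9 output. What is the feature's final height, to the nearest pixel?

First fit — 1.16:1 into 1666×1666 spans the width: 1666.00 × 1436.21.
Second fit — the square canvas into 1813×777 spans the height: 777.00 × 777.00 (×0.4664 from 1666×1666).
Applying the same ×0.4664: 1436.21 → 669.83.

670 px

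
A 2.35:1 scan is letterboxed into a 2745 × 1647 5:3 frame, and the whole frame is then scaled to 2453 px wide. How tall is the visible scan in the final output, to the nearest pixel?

Fitted into 2745×1647, the scan spans the width; its height is 2745 / 2.350 ≈ 1168.09 px.
Resizing to 2453 px wide multiplies everything by 0.8936: 1168.09 → 1043.83 px.

1044 px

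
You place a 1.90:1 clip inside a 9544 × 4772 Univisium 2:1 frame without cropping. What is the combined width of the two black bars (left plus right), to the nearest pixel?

1.90:1 (1.900) < Univisium 2:1 (2.000), so the clip fills the height.
Content width = 4772 × 1.900 ≈ 9066.80 px.
Leftover width: 9544 − 9066.80 = 477.20 px.

477 px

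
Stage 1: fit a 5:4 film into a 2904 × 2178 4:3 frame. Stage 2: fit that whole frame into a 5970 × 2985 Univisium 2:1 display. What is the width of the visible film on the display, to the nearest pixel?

3731 px

Inside the 2904×2178 canvas the film is height-limited at 2722.50 × 2178.00.
The 4:3 canvas is height-limited in 5970×2985, giving 3980.00 × 2985.00; scale factor 1.3705.
The film scales with it: width 2722.50 × 1.3705 ≈ 3731.25.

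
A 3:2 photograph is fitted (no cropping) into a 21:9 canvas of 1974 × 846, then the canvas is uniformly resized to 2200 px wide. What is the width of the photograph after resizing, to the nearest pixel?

At 1974×846 the photograph is height-limited, so width = 846 × 3/2 ≈ 1269.00 px.
Resizing to 2200 px wide multiplies everything by 1.1145: 1269.00 → 1414.29 px.

1414 px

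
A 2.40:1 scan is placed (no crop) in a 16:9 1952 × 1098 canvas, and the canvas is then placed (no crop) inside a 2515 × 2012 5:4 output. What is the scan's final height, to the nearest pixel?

1048 px

Inside the 1952×1098 canvas the scan is width-limited at 1952.00 × 813.33.
Second fit — the 16:9 canvas into 2515×2012 spans the width: 2515.00 × 1414.69 (×1.2884 from 1952×1098).
So the scan's height is 813.33 × 1.2884 ≈ 1047.92.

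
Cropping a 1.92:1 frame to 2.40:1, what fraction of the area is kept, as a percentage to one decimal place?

Going from 1.92:1 to 2.40:1 means cutting height while keeping width.
Area ratio = (1.920)/(2.400) = 80.00% retained.

80.0%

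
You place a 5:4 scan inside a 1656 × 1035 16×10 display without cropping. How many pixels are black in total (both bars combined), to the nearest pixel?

374929 pixels

5:4 is narrower than 16×10, so it spans the full height.
Content width = 1035 × 5/4 ≈ 1293.7500 px.
1656 − 1293.7500 = 362.2500 px of bars.
That's 362.2500 × 1035 ≈ 374929 black pixels.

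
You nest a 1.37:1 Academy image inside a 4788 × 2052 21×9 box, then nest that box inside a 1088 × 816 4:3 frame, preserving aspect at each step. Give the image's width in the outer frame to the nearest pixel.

639 px

Inside the 4788×2052 canvas the image is height-limited at 2811.24 × 2052.00.
The 21×9 canvas is width-limited in 1088×816, giving 1088.00 × 466.29; scale factor 0.2272.
The image scales with it: width 2811.24 × 0.2272 ≈ 638.81.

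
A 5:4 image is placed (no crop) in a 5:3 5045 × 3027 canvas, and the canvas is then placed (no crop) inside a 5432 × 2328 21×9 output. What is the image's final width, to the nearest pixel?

5:4 in 5045×3027: fills the height, so the image is 3783.75 × 3027.00.
5:3 in 5432×2328: fills the height, so the intermediate becomes 3880.00 × 2328.00 — a scale of ×0.7691.
So the image's width is 3783.75 × 0.7691 ≈ 2910.00.

2910 px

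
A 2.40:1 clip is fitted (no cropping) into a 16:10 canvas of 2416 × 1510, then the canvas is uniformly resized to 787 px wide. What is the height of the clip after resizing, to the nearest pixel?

328 px

At 2416×1510 the clip is width-limited, so height = 2416 / 2.400 ≈ 1006.67 px.
Scaling 2416 → 787 is ×0.3257, so the height becomes 1006.67 × 0.3257 ≈ 327.92 px.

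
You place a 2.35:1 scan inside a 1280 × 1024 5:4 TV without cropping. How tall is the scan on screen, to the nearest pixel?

Since 2.350 > 1.250, the scan is width-limited.
The scan is 1280 / 2.350 ≈ 544.68 px tall.

545 px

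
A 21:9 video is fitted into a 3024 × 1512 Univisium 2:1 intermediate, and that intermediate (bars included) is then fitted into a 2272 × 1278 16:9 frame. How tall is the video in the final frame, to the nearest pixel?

21:9 in 3024×1512: fills the width, so the video is 3024.00 × 1296.00.
Univisium 2:1 in 2272×1278: fills the width, so the intermediate becomes 2272.00 × 1136.00 — a scale of ×0.7513.
Applying the same ×0.7513: 1296.00 → 973.71.

974 px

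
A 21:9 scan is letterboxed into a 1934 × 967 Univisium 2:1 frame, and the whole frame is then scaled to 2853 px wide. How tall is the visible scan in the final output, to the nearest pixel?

1223 px

At 1934×967 the scan is width-limited, so height = 1934 × 9/21 ≈ 828.86 px.
The frame scales by 2853/1934 = 1.4752; 828.86 × 1.4752 ≈ 1222.71 px.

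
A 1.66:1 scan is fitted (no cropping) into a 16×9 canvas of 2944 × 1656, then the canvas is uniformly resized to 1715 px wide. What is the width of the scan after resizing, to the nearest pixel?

1601 px

Fitted into 2944×1656, the scan spans the height; its width is 1656 × 1.660 ≈ 2748.96 px.
Scaling 2944 → 1715 is ×0.5825, so the width becomes 2748.96 × 0.5825 ≈ 1601.38 px.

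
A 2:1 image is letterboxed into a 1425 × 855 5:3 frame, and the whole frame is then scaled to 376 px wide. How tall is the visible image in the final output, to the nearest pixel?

At 1425×855 the image is width-limited, so height = 1425 × 1/2 ≈ 712.50 px.
Scaling 1425 → 376 is ×0.2639, so the height becomes 712.50 × 0.2639 ≈ 188.00 px.

188 px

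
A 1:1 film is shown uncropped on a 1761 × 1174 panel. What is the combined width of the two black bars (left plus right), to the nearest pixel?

587 px

1:1 is narrower than 3×2, so it spans the full height.
The film is 1174 × 1/1 ≈ 1174.00 px wide.
Leftover width: 1761 − 1174.00 = 587.00 px.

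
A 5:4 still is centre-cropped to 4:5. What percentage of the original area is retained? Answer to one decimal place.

64.0%

4:5 is narrower than 5:4, so the crop keeps the full height and trims the width.
(0.800)/(1.250) ≈ 0.640 of the area survives.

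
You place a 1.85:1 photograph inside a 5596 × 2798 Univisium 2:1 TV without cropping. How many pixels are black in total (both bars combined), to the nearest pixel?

1.85:1 is narrower than Univisium 2:1, so it spans the full height.
Content width = 2798 × 1.850 ≈ 5176.3000 px.
Black = 5596 − 5176.3000 = 419.7000 px.
Across the 2798-px span: 419.7000 × 2798 ≈ 1174321 px.

1174321 pixels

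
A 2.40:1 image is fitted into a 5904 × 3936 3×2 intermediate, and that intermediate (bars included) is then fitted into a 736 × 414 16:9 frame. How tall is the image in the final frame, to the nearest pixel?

259 px

First fit — 2.40:1 into 5904×3936 spans the width: 5904.00 × 2460.00.
Second fit — the 3×2 canvas into 736×414 spans the height: 621.00 × 414.00 (×0.1052 from 5904×3936).
Applying the same ×0.1052: 2460.00 → 258.75.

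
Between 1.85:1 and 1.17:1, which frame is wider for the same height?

1.85:1

1.85 and 1.17; 1.85 > 1.17.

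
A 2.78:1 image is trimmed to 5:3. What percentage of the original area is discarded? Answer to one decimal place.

The height stays; only width is cut (since 5:3 is narrower than 2.78:1).
Area ratio = (1.667)/(2.780) = 59.95%; the remaining 40.05% is cropped out.

40.0%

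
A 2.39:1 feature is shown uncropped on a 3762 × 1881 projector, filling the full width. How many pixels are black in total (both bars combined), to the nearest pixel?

1154714 pixels

Content height = 3762 / 2.390 ≈ 1574.0586 px.
Black = 1881 − 1574.0586 = 306.9414 px.
Bar area = 306.9414 × 3762 ≈ 1154714 px.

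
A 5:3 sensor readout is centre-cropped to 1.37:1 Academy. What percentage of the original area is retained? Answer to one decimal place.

82.2%

Going from 5:3 to 1.37:1 Academy means cutting width while keeping height.
(1.370)/(1.667) ≈ 0.822 of the area survives.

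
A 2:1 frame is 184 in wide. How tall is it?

At 2:1, 184 / 2 × 1 ≈ 92.

92 in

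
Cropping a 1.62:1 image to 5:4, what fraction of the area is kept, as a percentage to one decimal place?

The height stays; only width is cut (since 5:4 is narrower than 1.62:1).
Fraction kept = (1.250)/(1.620) ≈ 77.16%.

77.2%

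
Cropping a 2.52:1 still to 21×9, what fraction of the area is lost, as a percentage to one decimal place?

7.4%

The height stays; only width is cut (since 21×9 is narrower than 2.52:1).
(2.333)/(2.520) ≈ 0.926 of the area survives, leaving 7.41% discarded.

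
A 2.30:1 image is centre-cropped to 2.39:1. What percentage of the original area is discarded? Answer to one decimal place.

2.39:1 is wider than 2.30:1, so the crop keeps the full width and trims the height.
(2.300)/(2.390) ≈ 0.962 of the area survives, leaving 3.77% discarded.

3.8%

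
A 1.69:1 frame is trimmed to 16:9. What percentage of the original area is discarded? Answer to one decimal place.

Going from 1.69:1 to 16:9 means cutting height while keeping width.
Fraction kept = (1.690)/(1.778) ≈ 95.06%, so 4.94% is lost.

4.9%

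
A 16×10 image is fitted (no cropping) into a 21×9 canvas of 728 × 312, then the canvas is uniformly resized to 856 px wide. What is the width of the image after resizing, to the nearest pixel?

At 728×312 the image is height-limited, so width = 312 × 16/10 ≈ 499.20 px.
The frame scales by 856/728 = 1.1758; 499.20 × 1.1758 ≈ 586.97 px.

587 px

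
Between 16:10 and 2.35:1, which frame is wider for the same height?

2.35:1

16:10 = 1.6 and 2.35; 2.35 > 1.6.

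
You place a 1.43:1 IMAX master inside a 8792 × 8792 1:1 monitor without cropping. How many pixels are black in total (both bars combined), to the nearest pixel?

1.43:1 IMAX is wider than 1:1, so it spans the full width.
The master is 8792 / 1.430 ≈ 6148.2517 px tall.
8792 − 6148.2517 = 2643.7483 px of bars.
Bar area = 2643.7483 × 8792 ≈ 23243835 px.

23243835 pixels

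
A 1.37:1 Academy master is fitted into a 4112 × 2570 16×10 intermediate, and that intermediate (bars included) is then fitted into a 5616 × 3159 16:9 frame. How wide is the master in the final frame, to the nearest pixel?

4328 px

First fit — 1.37:1 Academy into 4112×2570 spans the height: 3520.90 × 2570.00.
Second fit — the 16×10 canvas into 5616×3159 spans the height: 5054.40 × 3159.00 (×1.2292 from 4112×2570).
The master scales with it: width 3520.90 × 1.2292 ≈ 4327.83.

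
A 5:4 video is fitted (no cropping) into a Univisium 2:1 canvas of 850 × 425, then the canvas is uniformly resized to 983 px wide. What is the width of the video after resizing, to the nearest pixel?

Fitted into 850×425, the video spans the height; its width is 425 × 5/4 ≈ 531.25 px.
Resizing to 983 px wide multiplies everything by 1.1565: 531.25 → 614.38 px.

614 px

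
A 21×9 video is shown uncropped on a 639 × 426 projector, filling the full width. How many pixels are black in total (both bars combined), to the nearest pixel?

That makes the image 273.8571 px tall (639 × 9/21).
Black = 426 − 273.8571 = 152.1429 px.
Across the 639-px span: 152.1429 × 639 ≈ 97219 px.

97219 pixels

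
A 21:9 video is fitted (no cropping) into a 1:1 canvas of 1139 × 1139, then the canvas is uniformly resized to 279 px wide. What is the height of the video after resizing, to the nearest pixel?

120 px

At 1139×1139 the video is width-limited, so height = 1139 × 9/21 ≈ 488.14 px.
Scaling 1139 → 279 is ×0.2450, so the height becomes 488.14 × 0.2450 ≈ 119.57 px.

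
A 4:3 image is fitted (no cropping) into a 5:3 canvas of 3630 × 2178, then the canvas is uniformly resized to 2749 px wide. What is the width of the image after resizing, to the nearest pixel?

2199 px

At 3630×2178 the image is height-limited, so width = 2178 × 4/3 ≈ 2904.00 px.
Resizing to 2749 px wide multiplies everything by 0.7573: 2904.00 → 2199.20 px.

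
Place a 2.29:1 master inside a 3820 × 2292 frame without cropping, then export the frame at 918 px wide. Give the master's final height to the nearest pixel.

Fitted into 3820×2292, the master spans the width; its height is 3820 / 2.290 ≈ 1668.12 px.
Scaling 3820 → 918 is ×0.2403, so the height becomes 1668.12 × 0.2403 ≈ 400.87 px.

401 px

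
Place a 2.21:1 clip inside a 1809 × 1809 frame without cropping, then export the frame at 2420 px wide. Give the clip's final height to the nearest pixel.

1095 px

Fitted into 1809×1809, the clip spans the width; its height is 1809 / 2.210 ≈ 818.55 px.
The frame scales by 2420/1809 = 1.3378; 818.55 × 1.3378 ≈ 1095.02 px.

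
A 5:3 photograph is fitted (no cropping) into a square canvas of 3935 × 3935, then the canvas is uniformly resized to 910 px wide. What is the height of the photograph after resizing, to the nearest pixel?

546 px

In the 3935×3935 frame the photograph fills the width: height = 3935 × 3/5 ≈ 2361.00 px.
Resizing to 910 px wide multiplies everything by 0.2313: 2361.00 → 546.00 px.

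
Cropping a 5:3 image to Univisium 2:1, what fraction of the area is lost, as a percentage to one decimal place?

Going from 5:3 to Univisium 2:1 means cutting height while keeping width.
(1.667)/(2.000) ≈ 0.833 of the area survives, leaving 16.67% discarded.

16.7%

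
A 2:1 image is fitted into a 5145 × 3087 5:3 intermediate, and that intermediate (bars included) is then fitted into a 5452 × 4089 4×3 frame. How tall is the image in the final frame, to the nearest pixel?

2726 px

First fit — 2:1 into 5145×3087 spans the width: 5145.00 × 2572.50.
5:3 in 5452×4089: fills the width, so the intermediate becomes 5452.00 × 3271.20 — a scale of ×1.0597.
The image scales with it: height 2572.50 × 1.0597 ≈ 2726.00.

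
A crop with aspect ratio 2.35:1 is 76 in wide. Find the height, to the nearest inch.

32 in

At 2.35:1, 76 / 2.350 ≈ 32.34.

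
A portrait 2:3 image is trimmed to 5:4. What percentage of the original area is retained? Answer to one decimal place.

5:4 is wider than portrait 2:3, so the crop keeps the full width and trims the height.
Area ratio = (0.667)/(1.250) = 53.33% retained.

53.3%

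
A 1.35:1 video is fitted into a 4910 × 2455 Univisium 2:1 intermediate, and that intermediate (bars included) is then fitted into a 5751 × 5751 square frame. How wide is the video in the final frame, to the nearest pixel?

1.35:1 in 4910×2455: fills the height, so the video is 3314.25 × 2455.00.
The Univisium 2:1 canvas is width-limited in 5751×5751, giving 5751.00 × 2875.50; scale factor 1.1713.
So the video's width is 3314.25 × 1.1713 ≈ 3881.93.

3882 px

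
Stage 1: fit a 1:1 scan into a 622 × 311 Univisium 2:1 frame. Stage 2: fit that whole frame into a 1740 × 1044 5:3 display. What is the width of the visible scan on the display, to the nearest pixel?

1:1 in 622×311: fills the height, so the scan is 311.00 × 311.00.
Second fit — the Univisium 2:1 canvas into 1740×1044 spans the width: 1740.00 × 870.00 (×2.7974 from 622×311).
Applying the same ×2.7974: 311.00 → 870.00.

870 px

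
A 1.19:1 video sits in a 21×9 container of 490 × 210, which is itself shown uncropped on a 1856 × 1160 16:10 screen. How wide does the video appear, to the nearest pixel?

Inside the 490×210 canvas the video is height-limited at 249.90 × 210.00.
Second fit — the 21×9 canvas into 1856×1160 spans the width: 1856.00 × 795.43 (×3.7878 from 490×210).
The video scales with it: width 249.90 × 3.7878 ≈ 946.56.

947 px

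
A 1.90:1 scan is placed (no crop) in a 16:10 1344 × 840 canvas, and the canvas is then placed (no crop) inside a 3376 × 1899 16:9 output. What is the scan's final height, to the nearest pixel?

1599 px

First fit — 1.90:1 into 1344×840 spans the width: 1344.00 × 707.37.
16:10 in 3376×1899: fills the height, so the intermediate becomes 3038.40 × 1899.00 — a scale of ×2.2607.
So the scan's height is 707.37 × 2.2607 ≈ 1599.16.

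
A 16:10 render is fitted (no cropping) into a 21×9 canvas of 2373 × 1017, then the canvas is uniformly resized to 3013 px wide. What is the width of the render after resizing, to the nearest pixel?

2066 px

In the 2373×1017 frame the render fills the height: width = 1017 × 16/10 ≈ 1627.20 px.
Resizing to 3013 px wide multiplies everything by 1.2697: 1627.20 → 2066.06 px.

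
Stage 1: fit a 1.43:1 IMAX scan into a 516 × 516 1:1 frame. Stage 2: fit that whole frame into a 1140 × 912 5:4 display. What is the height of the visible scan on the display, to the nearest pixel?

1.43:1 IMAX in 516×516: fills the width, so the scan is 516.00 × 360.84.
1:1 in 1140×912: fills the height, so the intermediate becomes 912.00 × 912.00 — a scale of ×1.7674.
The scan scales with it: height 360.84 × 1.7674 ≈ 637.76.

638 px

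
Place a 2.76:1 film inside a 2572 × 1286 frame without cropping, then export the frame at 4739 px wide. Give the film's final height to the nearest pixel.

At 2572×1286 the film is width-limited, so height = 2572 / 2.760 ≈ 931.88 px.
Scaling 2572 → 4739 is ×1.8425, so the height becomes 931.88 × 1.8425 ≈ 1717.03 px.

1717 px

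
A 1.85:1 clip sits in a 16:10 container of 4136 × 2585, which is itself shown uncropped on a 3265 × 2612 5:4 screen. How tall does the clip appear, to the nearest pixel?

First fit — 1.85:1 into 4136×2585 spans the width: 4136.00 × 2235.68.
The 16:10 canvas is width-limited in 3265×2612, giving 3265.00 × 2040.62; scale factor 0.7894.
So the clip's height is 2235.68 × 0.7894 ≈ 1764.86.

1765 px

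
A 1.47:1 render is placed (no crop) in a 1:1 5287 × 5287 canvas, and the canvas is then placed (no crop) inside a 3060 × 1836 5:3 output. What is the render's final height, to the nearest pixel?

1249 px

Inside the 5287×5287 canvas the render is width-limited at 5287.00 × 3596.60.
1:1 in 3060×1836: fills the height, so the intermediate becomes 1836.00 × 1836.00 — a scale of ×0.3473.
The render scales with it: height 3596.60 × 0.3473 ≈ 1248.98.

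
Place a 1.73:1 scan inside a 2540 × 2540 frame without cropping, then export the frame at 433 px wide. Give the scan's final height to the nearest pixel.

250 px

In the 2540×2540 frame the scan fills the width: height = 2540 / 1.730 ≈ 1468.21 px.
Scaling 2540 → 433 is ×0.1705, so the height becomes 1468.21 × 0.1705 ≈ 250.29 px.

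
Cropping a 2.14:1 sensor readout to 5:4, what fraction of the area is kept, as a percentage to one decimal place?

58.4%

Going from 2.14:1 to 5:4 means cutting width while keeping height.
Area ratio = (1.250)/(2.140) = 58.41% retained.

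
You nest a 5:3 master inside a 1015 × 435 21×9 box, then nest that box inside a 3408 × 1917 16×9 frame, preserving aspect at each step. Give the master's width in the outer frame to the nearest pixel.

2434 px

5:3 in 1015×435: fills the height, so the master is 725.00 × 435.00.
Second fit — the 21×9 canvas into 3408×1917 spans the width: 3408.00 × 1460.57 (×3.3576 from 1015×435).
Applying the same ×3.3576: 725.00 → 2434.29.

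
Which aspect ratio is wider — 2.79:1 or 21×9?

2.79:1

2.79 and 21×9 = 2.333; 2.79 > 2.333.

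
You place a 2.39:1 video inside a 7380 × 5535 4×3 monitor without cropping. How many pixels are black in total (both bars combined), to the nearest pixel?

2.39:1 (2.390) > 4×3 (1.333), so the video fills the width.
Content height = 7380 / 2.390 ≈ 3087.8661 px.
Leftover height: 5535 − 3087.8661 = 2447.1339 px.
Across the 7380-px span: 2447.1339 × 7380 ≈ 18059848 px.

18059848 pixels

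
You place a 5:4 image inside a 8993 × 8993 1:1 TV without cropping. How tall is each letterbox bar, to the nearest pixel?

5:4 (1.250) > 1:1 (1.000), so the image fills the width.
The image is 8993 × 4/5 ≈ 7194.40 px tall.
8993 − 7194.40 = 1798.60 px of bars (899.30 each).

899 px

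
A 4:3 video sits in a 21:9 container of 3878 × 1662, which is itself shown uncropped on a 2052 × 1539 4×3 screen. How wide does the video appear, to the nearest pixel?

1173 px

4:3 in 3878×1662: fills the height, so the video is 2216.00 × 1662.00.
The 21:9 canvas is width-limited in 2052×1539, giving 2052.00 × 879.43; scale factor 0.5291.
Applying the same ×0.5291: 2216.00 → 1172.57.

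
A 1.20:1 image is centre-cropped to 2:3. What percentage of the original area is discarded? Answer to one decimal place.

44.4%

The height stays; only width is cut (since 2:3 is narrower than 1.20:1).
(0.667)/(1.200) ≈ 0.556 of the area survives, leaving 44.44% discarded.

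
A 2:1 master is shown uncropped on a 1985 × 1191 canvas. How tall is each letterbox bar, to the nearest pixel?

Since 2.000 > 1.667, the master is width-limited.
The master is 1985 × 1/2 ≈ 992.50 px tall.
Black = 1191 − 992.50 = 198.50 px, or 99.25 per bar.

99 px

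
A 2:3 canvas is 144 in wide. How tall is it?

216 in

Height = 144 / 2 × 3 = 216.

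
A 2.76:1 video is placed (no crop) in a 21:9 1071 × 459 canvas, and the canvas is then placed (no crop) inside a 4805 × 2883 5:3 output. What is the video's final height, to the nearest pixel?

2.76:1 in 1071×459: fills the width, so the video is 1071.00 × 388.04.
The 21:9 canvas is width-limited in 4805×2883, giving 4805.00 × 2059.29; scale factor 4.4865.
Applying the same ×4.4865: 388.04 → 1740.94.

1741 px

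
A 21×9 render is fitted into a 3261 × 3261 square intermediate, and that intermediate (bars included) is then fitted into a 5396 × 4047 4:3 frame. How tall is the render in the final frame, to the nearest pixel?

1734 px

21×9 in 3261×3261: fills the width, so the render is 3261.00 × 1397.57.
The square canvas is height-limited in 5396×4047, giving 4047.00 × 4047.00; scale factor 1.2410.
The render scales with it: height 1397.57 × 1.2410 ≈ 1734.43.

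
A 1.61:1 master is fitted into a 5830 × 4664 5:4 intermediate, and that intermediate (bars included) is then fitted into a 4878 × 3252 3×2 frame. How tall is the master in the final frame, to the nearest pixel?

First fit — 1.61:1 into 5830×4664 spans the width: 5830.00 × 3621.12.
5:4 in 4878×3252: fills the height, so the intermediate becomes 4065.00 × 3252.00 — a scale of ×0.6973.
So the master's height is 3621.12 × 0.6973 ≈ 2524.84.

2525 px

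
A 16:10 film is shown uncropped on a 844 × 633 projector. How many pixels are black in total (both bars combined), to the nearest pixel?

16:10 (1.600) > 4:3 (1.333), so the film fills the width.
That makes the image 527.5000 px tall (844 × 10/16).
Leftover height: 633 − 527.5000 = 105.5000 px.
Across the 844-px span: 105.5000 × 844 ≈ 89042 px.

89042 pixels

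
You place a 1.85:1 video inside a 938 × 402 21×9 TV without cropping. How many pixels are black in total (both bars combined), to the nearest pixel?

1.85:1 (1.850) < 21×9 (2.333), so the video fills the height.
That makes the image 743.7000 px wide (402 × 1.850).
938 − 743.7000 = 194.3000 px of bars.
Across the 402-px span: 194.3000 × 402 ≈ 78109 px.

78109 pixels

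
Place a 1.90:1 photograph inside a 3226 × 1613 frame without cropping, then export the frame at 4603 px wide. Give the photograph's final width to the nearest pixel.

In the 3226×1613 frame the photograph fills the height: width = 1613 × 1.900 ≈ 3064.70 px.
Scaling 3226 → 4603 is ×1.4268, so the width becomes 3064.70 × 1.4268 ≈ 4372.85 px.

4373 px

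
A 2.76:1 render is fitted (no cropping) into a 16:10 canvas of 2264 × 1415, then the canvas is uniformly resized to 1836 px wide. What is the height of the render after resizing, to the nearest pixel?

665 px

At 2264×1415 the render is width-limited, so height = 2264 / 2.760 ≈ 820.29 px.
Scaling 2264 → 1836 is ×0.8110, so the height becomes 820.29 × 0.8110 ≈ 665.22 px.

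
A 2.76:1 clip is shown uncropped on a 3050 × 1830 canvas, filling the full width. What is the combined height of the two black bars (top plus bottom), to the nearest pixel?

That makes the image 1105.07 px tall (3050 / 2.760).
Black = 1830 − 1105.07 = 724.93 px.

725 px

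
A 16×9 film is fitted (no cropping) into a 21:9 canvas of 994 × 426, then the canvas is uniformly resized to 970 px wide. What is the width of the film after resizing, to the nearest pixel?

In the 994×426 frame the film fills the height: width = 426 × 16/9 ≈ 757.33 px.
Resizing to 970 px wide multiplies everything by 0.9759: 757.33 → 739.05 px.

739 px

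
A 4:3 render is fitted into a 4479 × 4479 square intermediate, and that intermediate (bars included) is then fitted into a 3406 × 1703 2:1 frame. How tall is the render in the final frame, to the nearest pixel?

4:3 in 4479×4479: fills the width, so the render is 4479.00 × 3359.25.
The square canvas is height-limited in 3406×1703, giving 1703.00 × 1703.00; scale factor 0.3802.
So the render's height is 3359.25 × 0.3802 ≈ 1277.25.

1277 px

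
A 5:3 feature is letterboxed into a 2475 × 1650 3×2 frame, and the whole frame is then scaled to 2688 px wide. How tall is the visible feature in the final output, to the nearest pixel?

At 2475×1650 the feature is width-limited, so height = 2475 × 3/5 ≈ 1485.00 px.
The frame scales by 2688/2475 = 1.0861; 1485.00 × 1.0861 ≈ 1612.80 px.

1613 px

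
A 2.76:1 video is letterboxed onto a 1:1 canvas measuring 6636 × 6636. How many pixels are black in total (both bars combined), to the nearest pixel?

28081244 pixels

Since 2.760 > 1.000, the video is width-limited.
Content height = 6636 / 2.760 ≈ 2404.3478 px.
6636 − 2404.3478 = 4231.6522 px of bars.
Across the 6636-px span: 4231.6522 × 6636 ≈ 28081244 px.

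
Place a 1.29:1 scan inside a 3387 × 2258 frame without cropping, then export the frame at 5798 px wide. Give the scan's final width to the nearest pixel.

4986 px

In the 3387×2258 frame the scan fills the height: width = 2258 × 1.290 ≈ 2912.82 px.
Resizing to 5798 px wide multiplies everything by 1.7118: 2912.82 → 4986.28 px.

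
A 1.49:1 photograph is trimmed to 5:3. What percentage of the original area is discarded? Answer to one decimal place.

10.6%

The width stays; only height is cut (since 5:3 is wider than 1.49:1).
Fraction kept = (1.490)/(1.667) ≈ 89.40%, so 10.60% is lost.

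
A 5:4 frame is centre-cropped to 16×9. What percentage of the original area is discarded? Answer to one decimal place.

29.7%

16×9 is wider than 5:4, so the crop keeps the full width and trims the height.
(1.250)/(1.778) ≈ 0.703 of the area survives, leaving 29.69% discarded.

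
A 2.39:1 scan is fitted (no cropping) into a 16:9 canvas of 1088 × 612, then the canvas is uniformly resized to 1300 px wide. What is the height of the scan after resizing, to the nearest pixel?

544 px

At 1088×612 the scan is width-limited, so height = 1088 / 2.390 ≈ 455.23 px.
The frame scales by 1300/1088 = 1.1949; 455.23 × 1.1949 ≈ 543.93 px.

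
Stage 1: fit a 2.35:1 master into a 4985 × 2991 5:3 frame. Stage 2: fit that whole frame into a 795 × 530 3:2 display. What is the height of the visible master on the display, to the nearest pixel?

2.35:1 in 4985×2991: fills the width, so the master is 4985.00 × 2121.28.
The 5:3 canvas is width-limited in 795×530, giving 795.00 × 477.00; scale factor 0.1595.
Applying the same ×0.1595: 2121.28 → 338.30.

338 px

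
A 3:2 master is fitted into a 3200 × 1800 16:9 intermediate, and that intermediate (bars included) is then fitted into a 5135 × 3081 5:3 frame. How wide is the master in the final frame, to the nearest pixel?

4333 px

Inside the 3200×1800 canvas the master is height-limited at 2700.00 × 1800.00.
16:9 in 5135×3081: fills the width, so the intermediate becomes 5135.00 × 2888.44 — a scale of ×1.6047.
The master scales with it: width 2700.00 × 1.6047 ≈ 4332.66.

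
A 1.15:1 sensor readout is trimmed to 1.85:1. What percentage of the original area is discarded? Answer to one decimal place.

37.8%

1.85:1 is wider than 1.15:1, so the crop keeps the full width and trims the height.
(1.150)/(1.850) ≈ 0.622 of the area survives, leaving 37.84% discarded.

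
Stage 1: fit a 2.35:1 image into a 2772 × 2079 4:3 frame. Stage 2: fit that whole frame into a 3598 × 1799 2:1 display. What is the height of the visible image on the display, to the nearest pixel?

First fit — 2.35:1 into 2772×2079 spans the width: 2772.00 × 1179.57.
Second fit — the 4:3 canvas into 3598×1799 spans the height: 2398.67 × 1799.00 (×0.8653 from 2772×2079).
So the image's height is 1179.57 × 0.8653 ≈ 1020.71.

1021 px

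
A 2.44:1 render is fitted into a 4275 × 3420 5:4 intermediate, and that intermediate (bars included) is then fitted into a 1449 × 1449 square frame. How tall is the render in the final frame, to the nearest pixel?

594 px

First fit — 2.44:1 into 4275×3420 spans the width: 4275.00 × 1752.05.
The 5:4 canvas is width-limited in 1449×1449, giving 1449.00 × 1159.20; scale factor 0.3389.
The render scales with it: height 1752.05 × 0.3389 ≈ 593.85.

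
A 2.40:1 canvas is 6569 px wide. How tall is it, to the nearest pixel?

6569 / 2.400 = 2737.08.

2737 px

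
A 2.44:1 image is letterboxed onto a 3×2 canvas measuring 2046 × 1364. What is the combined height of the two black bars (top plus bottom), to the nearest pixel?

525 px

2.44:1 is wider than 3×2, so it spans the full width.
Content height = 2046 / 2.440 ≈ 838.52 px.
1364 − 838.52 = 525.48 px of bars.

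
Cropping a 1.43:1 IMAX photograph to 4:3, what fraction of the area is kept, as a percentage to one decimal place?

93.2%

4:3 is narrower than 1.43:1 IMAX, so the crop keeps the full height and trims the width.
(1.333)/(1.430) ≈ 0.932 of the area survives.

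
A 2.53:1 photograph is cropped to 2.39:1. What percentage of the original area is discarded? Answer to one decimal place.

2.39:1 is narrower than 2.53:1, so the crop keeps the full height and trims the width.
Area ratio = (2.390)/(2.530) = 94.47%; the remaining 5.53% is cropped out.

5.5%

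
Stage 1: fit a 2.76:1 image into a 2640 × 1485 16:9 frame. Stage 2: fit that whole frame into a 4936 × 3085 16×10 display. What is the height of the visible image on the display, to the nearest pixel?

2.76:1 in 2640×1485: fills the width, so the image is 2640.00 × 956.52.
Second fit — the 16:9 canvas into 4936×3085 spans the width: 4936.00 × 2776.50 (×1.8697 from 2640×1485).
So the image's height is 956.52 × 1.8697 ≈ 1788.41.

1788 px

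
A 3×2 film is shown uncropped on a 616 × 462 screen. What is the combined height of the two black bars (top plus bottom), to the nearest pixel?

Since 1.500 > 1.333, the film is width-limited.
That makes the image 410.67 px tall (616 × 2/3).
Leftover height: 462 − 410.67 = 51.33 px.

51 px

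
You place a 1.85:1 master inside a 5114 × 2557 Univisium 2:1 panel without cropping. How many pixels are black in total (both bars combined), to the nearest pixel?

980737 pixels

1.85:1 (1.850) < Univisium 2:1 (2.000), so the master fills the height.
The master is 2557 × 1.850 ≈ 4730.4500 px wide.
5114 − 4730.4500 = 383.5500 px of bars.
Across the 2557-px span: 383.5500 × 2557 ≈ 980737 px.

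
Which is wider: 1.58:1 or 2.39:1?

1.58 and 2.39; 2.39 > 1.58.

2.39:1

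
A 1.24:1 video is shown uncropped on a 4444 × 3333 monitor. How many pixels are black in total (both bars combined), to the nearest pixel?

1036830 pixels

1.24:1 is narrower than 4×3, so it spans the full height.
That makes the image 4132.9200 px wide (3333 × 1.240).
Leftover width: 4444 − 4132.9200 = 311.0800 px.
Across the 3333-px span: 311.0800 × 3333 ≈ 1036830 px.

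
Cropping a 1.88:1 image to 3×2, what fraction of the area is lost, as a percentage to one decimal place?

3×2 is narrower than 1.88:1, so the crop keeps the full height and trims the width.
Area ratio = (1.500)/(1.880) = 79.79%; the remaining 20.21% is cropped out.

20.2%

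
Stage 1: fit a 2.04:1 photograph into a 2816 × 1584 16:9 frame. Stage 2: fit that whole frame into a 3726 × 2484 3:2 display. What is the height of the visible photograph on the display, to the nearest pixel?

1826 px

2.04:1 in 2816×1584: fills the width, so the photograph is 2816.00 × 1380.39.
16:9 in 3726×2484: fills the width, so the intermediate becomes 3726.00 × 2095.88 — a scale of ×1.3232.
The photograph scales with it: height 1380.39 × 1.3232 ≈ 1826.47.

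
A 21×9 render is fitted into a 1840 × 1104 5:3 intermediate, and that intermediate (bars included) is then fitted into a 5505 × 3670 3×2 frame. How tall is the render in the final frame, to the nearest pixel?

Inside the 1840×1104 canvas the render is width-limited at 1840.00 × 788.57.
5:3 in 5505×3670: fills the width, so the intermediate becomes 5505.00 × 3303.00 — a scale of ×2.9918.
The render scales with it: height 788.57 × 2.9918 ≈ 2359.29.

2359 px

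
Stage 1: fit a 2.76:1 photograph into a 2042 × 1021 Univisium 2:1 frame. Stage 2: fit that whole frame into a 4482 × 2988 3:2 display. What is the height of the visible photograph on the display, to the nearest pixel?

1624 px

2.76:1 in 2042×1021: fills the width, so the photograph is 2042.00 × 739.86.
The Univisium 2:1 canvas is width-limited in 4482×2988, giving 4482.00 × 2241.00; scale factor 2.1949.
So the photograph's height is 739.86 × 2.1949 ≈ 1623.91.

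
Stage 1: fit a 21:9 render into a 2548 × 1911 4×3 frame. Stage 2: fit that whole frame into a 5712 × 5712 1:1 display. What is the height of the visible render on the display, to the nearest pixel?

2448 px

First fit — 21:9 into 2548×1911 spans the width: 2548.00 × 1092.00.
The 4×3 canvas is width-limited in 5712×5712, giving 5712.00 × 4284.00; scale factor 2.2418.
Applying the same ×2.2418: 1092.00 → 2448.00.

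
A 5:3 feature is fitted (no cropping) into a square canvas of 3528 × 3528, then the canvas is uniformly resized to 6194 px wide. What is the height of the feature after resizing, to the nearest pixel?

At 3528×3528 the feature is width-limited, so height = 3528 × 3/5 ≈ 2116.80 px.
The frame scales by 6194/3528 = 1.7557; 2116.80 × 1.7557 ≈ 3716.40 px.

3716 px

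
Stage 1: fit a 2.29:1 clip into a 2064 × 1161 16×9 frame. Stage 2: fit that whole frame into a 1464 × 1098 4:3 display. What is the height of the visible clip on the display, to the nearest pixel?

Inside the 2064×1161 canvas the clip is width-limited at 2064.00 × 901.31.
The 16×9 canvas is width-limited in 1464×1098, giving 1464.00 × 823.50; scale factor 0.7093.
Applying the same ×0.7093: 901.31 → 639.30.

639 px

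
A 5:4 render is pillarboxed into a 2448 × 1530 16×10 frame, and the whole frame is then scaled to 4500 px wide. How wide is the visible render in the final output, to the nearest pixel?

At 2448×1530 the render is height-limited, so width = 1530 × 5/4 ≈ 1912.50 px.
The frame scales by 4500/2448 = 1.8382; 1912.50 × 1.8382 ≈ 3515.62 px.

3516 px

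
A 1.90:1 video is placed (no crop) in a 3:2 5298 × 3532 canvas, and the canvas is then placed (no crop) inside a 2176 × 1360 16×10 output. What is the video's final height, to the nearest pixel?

First fit — 1.90:1 into 5298×3532 spans the width: 5298.00 × 2788.42.
The 3:2 canvas is height-limited in 2176×1360, giving 2040.00 × 1360.00; scale factor 0.3851.
So the video's height is 2788.42 × 0.3851 ≈ 1073.68.

1074 px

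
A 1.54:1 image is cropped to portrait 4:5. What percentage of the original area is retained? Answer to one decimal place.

51.9%

The height stays; only width is cut (since portrait 4:5 is narrower than 1.54:1).
Area ratio = (0.800)/(1.540) = 51.95% retained.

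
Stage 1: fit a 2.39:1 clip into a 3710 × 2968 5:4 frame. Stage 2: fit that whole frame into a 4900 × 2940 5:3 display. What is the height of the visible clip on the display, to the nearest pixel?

1538 px

2.39:1 in 3710×2968: fills the width, so the clip is 3710.00 × 1552.30.
Second fit — the 5:4 canvas into 4900×2940 spans the height: 3675.00 × 2940.00 (×0.9906 from 3710×2968).
Applying the same ×0.9906: 1552.30 → 1537.66.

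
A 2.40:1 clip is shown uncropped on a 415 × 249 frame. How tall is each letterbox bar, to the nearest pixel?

38 px

2.40:1 (2.400) > 5:3 (1.667), so the clip fills the width.
The clip is 415 / 2.400 ≈ 172.92 px tall.
Leftover height: 249 − 172.92 = 76.08 px → 38.04 each side.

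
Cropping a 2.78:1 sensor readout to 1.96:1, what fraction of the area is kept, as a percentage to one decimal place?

1.96:1 is narrower than 2.78:1, so the crop keeps the full height and trims the width.
Fraction kept = (1.960)/(2.780) ≈ 70.50%.

70.5%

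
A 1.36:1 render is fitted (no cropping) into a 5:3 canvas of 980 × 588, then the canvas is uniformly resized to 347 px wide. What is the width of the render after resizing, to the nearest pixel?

283 px

In the 980×588 frame the render fills the height: width = 588 × 1.360 ≈ 799.68 px.
The frame scales by 347/980 = 0.3541; 799.68 × 0.3541 ≈ 283.15 px.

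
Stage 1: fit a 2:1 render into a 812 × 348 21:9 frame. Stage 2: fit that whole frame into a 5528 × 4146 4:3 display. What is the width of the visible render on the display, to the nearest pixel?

First fit — 2:1 into 812×348 spans the height: 696.00 × 348.00.
21:9 in 5528×4146: fills the width, so the intermediate becomes 5528.00 × 2369.14 — a scale of ×6.8079.
Applying the same ×6.8079: 696.00 → 4738.29.

4738 px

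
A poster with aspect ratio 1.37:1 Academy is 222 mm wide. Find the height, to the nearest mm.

162 mm

At 1.37:1 Academy, 222 / 1.370 ≈ 162.04.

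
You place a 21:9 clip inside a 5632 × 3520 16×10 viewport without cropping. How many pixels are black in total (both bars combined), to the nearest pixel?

6230601 pixels

Since 2.333 > 1.600, the clip is width-limited.
That makes the image 2413.7143 px tall (5632 × 9/21).
Leftover height: 3520 − 2413.7143 = 1106.2857 px.
Across the 5632-px span: 1106.2857 × 5632 ≈ 6230601 px.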